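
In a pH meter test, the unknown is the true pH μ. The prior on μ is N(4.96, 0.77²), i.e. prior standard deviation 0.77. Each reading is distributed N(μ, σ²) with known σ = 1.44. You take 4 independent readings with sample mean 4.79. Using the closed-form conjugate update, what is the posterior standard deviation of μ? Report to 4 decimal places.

0.5259

For Normal data with known variance σ², a Normal(μ₀, σ₀²) prior on μ is conjugate. Posterior precision = 1/σ₀² + n/σ²; posterior mean is the precision-weighted average of μ₀ and x̄.
σ₀² = 0.77² = 0.5929, σ² = 1.44² = 2.0736; σ² + n·σ₀² = 2.0736 + 4·0.5929 = 4.4452.
Posterior precision = 1/σ₀² + n/σ² = 1/0.5929 + 4/2.0736 = (σ² + n·σ₀²)/(σ₀²σ²) = 4.4452/(0.5929·2.0736); posterior variance σₙ² = σ₀²σ²/(σ² + n·σ₀²) = 0.5929·2.0736/4.4452 = 0.276576.
Posterior SD = √σₙ² = √(0.5929·2.0736/4.4452) = 0.5259.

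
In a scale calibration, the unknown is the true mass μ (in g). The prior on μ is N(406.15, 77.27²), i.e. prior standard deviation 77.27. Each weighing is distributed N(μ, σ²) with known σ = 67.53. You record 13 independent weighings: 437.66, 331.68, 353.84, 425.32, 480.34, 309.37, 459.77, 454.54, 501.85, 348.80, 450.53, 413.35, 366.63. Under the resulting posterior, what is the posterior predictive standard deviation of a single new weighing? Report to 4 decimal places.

For Normal data with known variance σ², a Normal(μ₀, σ₀²) prior on μ is conjugate. Posterior precision = 1/σ₀² + n/σ²; posterior mean is the precision-weighted average of μ₀ and x̄.
σ₀² = 77.27² = 5970.6529, σ² = 67.53² = 4560.3009; σ² + n·σ₀² = 4560.3009 + 13·5970.6529 = 82178.7886.
Posterior precision = 1/σ₀² + n/σ² = 1/5970.6529 + 13/4560.3009 = (σ² + n·σ₀²)/(σ₀²σ²) = 82178.7886/(5970.6529·4560.3009); posterior variance σₙ² = σ₀²σ²/(σ² + n·σ₀²) = 5970.6529·4560.3009/82178.7886 = 331.326055.
Predictive variance for one new observation = σₙ² + σ² = 5970.6529·4560.3009/82178.7886 + 4560.3009 = σ²·(σ₀² + 82178.7886)/82178.7886 = 4560.3009·88149.4415/82178.7886 = 4891.626955; SD = √(4560.3009·88149.4415/82178.7886) = 69.9402.

69.9402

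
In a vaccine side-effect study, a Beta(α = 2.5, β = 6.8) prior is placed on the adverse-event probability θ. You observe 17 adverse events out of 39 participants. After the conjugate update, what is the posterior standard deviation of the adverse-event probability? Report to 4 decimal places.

The Beta prior is conjugate to a Binomial/Bernoulli likelihood; the update adds successes to α and failures to β.
Posterior: Beta(α+k, β+n−k) = Beta(2.5+17, 6.8+22) = Beta(19.5, 28.8).
Var = αβ/((α+β)²(α+β+1)) = 19.5·28.8/(48.3²·49.3) = 0.00488299; SD = √0.00488299 = 0.0699.

0.0699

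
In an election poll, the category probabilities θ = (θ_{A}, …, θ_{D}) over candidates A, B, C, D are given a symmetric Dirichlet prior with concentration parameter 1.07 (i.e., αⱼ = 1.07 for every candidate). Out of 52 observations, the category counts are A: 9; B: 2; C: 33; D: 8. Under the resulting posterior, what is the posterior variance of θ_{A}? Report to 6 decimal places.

The Dirichlet prior is conjugate to the Multinomial likelihood: each posterior αⱼ = prior αⱼ + observed count nⱼ.
Posterior concentration: (10.07, 3.07, 34.07, 9.07), total = 56.28.
Var[θ_j] = α_j(Σα−α_j)/((Σα)²(Σα+1)) = 10.07·46.21/(56.28²·57.28) = 0.002565.

0.002565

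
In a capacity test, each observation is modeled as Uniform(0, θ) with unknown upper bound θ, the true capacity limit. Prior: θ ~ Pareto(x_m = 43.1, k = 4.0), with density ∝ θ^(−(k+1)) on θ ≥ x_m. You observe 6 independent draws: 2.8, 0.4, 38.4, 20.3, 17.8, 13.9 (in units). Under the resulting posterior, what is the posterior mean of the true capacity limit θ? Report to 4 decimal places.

47.8889

A Pareto(scale x_m, shape k) prior on the upper bound θ of Uniform(0, θ) is conjugate: posterior is Pareto(max(x_m, max xᵢ), k + n).
Sample maximum = 38.4; prior scale x_m = 43.1 → posterior scale = max = 43.1.
Posterior shape = 4.0 + 6 = 10.0.
E[θ|data] = k·x_m/(k−1) = 10.0·43.1/9.0 = 47.8889.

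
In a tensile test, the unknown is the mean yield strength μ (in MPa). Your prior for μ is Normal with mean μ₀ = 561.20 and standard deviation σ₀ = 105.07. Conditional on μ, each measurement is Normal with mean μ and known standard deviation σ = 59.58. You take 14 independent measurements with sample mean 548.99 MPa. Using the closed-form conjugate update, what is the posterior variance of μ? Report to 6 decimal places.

247.862649

For Normal data with known variance σ², a Normal(μ₀, σ₀²) prior on μ is conjugate. Posterior precision = 1/σ₀² + n/σ²; posterior mean is the precision-weighted average of μ₀ and x̄.
σ₀² = 105.07² = 11039.7049, σ² = 59.58² = 3549.7764; σ² + n·σ₀² = 3549.7764 + 14·11039.7049 = 158105.645.
Posterior precision = 1/σ₀² + n/σ² = 1/11039.7049 + 14/3549.7764 = (σ² + n·σ₀²)/(σ₀²σ²) = 158105.645/(11039.7049·3549.7764); posterior variance σₙ² = σ₀²σ²/(σ² + n·σ₀²) = 11039.7049·3549.7764/158105.645 = 247.862649.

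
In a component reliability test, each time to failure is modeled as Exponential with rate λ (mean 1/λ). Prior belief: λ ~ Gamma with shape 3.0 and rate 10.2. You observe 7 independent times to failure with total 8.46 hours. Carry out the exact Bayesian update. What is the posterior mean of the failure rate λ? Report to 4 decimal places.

0.5359

With a Gamma(shape α, rate β) prior on the exponential rate λ, the posterior after n observations with total T = Σxᵢ is Gamma(α+n, β+T).
Posterior: Gamma(3.0+7, 10.2+8.46) = Gamma(10.0, 18.66).
Posterior mean of λ = α/β = 10.0/18.66 = 0.5359.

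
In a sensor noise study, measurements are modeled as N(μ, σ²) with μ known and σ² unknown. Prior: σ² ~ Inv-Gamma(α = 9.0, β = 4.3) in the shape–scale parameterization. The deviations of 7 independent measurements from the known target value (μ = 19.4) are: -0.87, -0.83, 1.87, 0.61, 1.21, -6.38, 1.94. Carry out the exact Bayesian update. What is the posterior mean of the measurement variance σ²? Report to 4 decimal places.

2.6020

With known mean μ and an Inverse-Gamma(α, β) prior on σ², the Normal likelihood is conjugate: posterior is Inv-Gamma(α + n/2, β + Σ(xᵢ−μ)²/2).
Σ(xᵢ−μ)² = (-0.87)² + (-0.83)² + (1.87)² + (0.61)² + (1.21)² + (-6.38)² + (1.94)² = 51.2469.
Posterior: Inv-Gamma(9.0 + 7/2, 4.3 + 51.2469/2) = Inv-Gamma(12.50, 29.92345).
E[σ²|data] = β/(α−1) = 29.92345/11.50 = 2.6020.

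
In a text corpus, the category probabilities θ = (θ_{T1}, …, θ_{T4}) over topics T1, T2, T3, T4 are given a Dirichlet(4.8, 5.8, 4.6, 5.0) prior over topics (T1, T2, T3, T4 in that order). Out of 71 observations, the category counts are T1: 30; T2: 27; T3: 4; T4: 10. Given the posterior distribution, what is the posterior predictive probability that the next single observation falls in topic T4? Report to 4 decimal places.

The Dirichlet prior is conjugate to the Multinomial likelihood: each posterior αⱼ = prior αⱼ + observed count nⱼ.
Posterior concentration: (34.8, 32.8, 8.6, 15.0), total = 91.2.
P(next = T4 | data) = α_{T4}/Σα = 0.1645.

0.1645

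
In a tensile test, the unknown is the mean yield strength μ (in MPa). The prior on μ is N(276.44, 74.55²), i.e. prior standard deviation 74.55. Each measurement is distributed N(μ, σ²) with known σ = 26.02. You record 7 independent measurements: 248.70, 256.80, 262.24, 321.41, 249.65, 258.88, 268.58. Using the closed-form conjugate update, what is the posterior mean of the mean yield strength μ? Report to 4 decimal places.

266.7767

For Normal data with known variance σ², a Normal(μ₀, σ₀²) prior on μ is conjugate. Posterior precision = 1/σ₀² + n/σ²; posterior mean is the precision-weighted average of μ₀ and x̄.
Σxᵢ = 248.70 + 256.80 + 262.24 + 321.41 + 249.65 + 258.88 + 268.58 = 1866.26, so n·x̄ = 1866.26.
σ₀² = 74.55² = 5557.7025, σ² = 26.02² = 677.0404; σ² + n·σ₀² = 677.0404 + 7·5557.7025 = 39580.9579.
Posterior mean = (μ₀/σ₀² + n·x̄/σ²)/(1/σ₀² + n/σ²) = (σ²·μ₀ + σ₀²·n·x̄)/(σ² + n·σ₀²) = (677.0404·276.44 + 5557.7025·1866.26)/39580.9579 = 10559278.915826/39580.9579 = 266.7767.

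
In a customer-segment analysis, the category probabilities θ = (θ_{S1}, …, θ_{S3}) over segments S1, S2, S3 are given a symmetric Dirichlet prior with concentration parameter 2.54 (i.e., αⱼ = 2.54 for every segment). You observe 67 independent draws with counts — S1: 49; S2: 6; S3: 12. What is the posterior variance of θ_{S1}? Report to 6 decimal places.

The Dirichlet prior is conjugate to the Multinomial likelihood: each posterior αⱼ = prior αⱼ + observed count nⱼ.
Posterior concentration: (51.54, 8.54, 14.54), total = 74.62.
Var[θ_j] = α_j(Σα−α_j)/((Σα)²(Σα+1)) = 51.54·23.08/(74.62²·75.62) = 0.002825.

0.002825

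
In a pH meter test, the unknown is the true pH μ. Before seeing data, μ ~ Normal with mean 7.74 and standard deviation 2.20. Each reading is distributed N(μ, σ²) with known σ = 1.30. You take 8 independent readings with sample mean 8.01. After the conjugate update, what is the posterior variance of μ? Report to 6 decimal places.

For Normal data with known variance σ², a Normal(μ₀, σ₀²) prior on μ is conjugate. Posterior precision = 1/σ₀² + n/σ²; posterior mean is the precision-weighted average of μ₀ and x̄.
σ₀² = 2.20² = 4.84, σ² = 1.30² = 1.69; σ² + n·σ₀² = 1.69 + 8·4.84 = 40.41.
Posterior precision = 1/σ₀² + n/σ² = 1/4.84 + 8/1.69 = (σ² + n·σ₀²)/(σ₀²σ²) = 40.41/(4.84·1.69); posterior variance σₙ² = σ₀²σ²/(σ² + n·σ₀²) = 4.84·1.69/40.41 = 0.202415.

0.202415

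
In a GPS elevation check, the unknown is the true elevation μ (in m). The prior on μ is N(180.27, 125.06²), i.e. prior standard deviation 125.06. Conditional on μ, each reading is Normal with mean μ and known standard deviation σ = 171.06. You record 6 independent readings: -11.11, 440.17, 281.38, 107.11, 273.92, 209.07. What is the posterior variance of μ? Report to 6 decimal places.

For Normal data with known variance σ², a Normal(μ₀, σ₀²) prior on μ is conjugate. Posterior precision = 1/σ₀² + n/σ²; posterior mean is the precision-weighted average of μ₀ and x̄.
σ₀² = 125.06² = 15640.0036, σ² = 171.06² = 29261.5236; σ² + n·σ₀² = 29261.5236 + 6·15640.0036 = 123101.5452.
Posterior precision = 1/σ₀² + n/σ² = 1/15640.0036 + 6/29261.5236 = (σ² + n·σ₀²)/(σ₀²σ²) = 123101.5452/(15640.0036·29261.5236); posterior variance σₙ² = σ₀²σ²/(σ² + n·σ₀²) = 15640.0036·29261.5236/123101.5452 = 3717.665231.

3717.665231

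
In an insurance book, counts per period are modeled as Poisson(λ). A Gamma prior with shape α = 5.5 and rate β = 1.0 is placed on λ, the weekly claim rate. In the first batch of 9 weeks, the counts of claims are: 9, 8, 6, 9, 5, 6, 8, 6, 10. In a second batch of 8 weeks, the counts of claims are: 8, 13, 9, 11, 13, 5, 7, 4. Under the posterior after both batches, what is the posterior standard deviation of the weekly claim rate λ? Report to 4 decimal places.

With a Gamma(shape α, rate β) prior, the Poisson likelihood is conjugate: the posterior is Gamma(α + ΣXᵢ, β + n).
Batch 1: sum of counts S = 67 over n = 9 weeks.
After batch 1: Gamma(α+S, β+n) = Gamma(5.5+67, 1.0+9) = Gamma(72.5, 10.0).
Batch 2: sum of counts S = 70 over n = 8 weeks.
After batch 2: Gamma(α+S, β+n) = Gamma(72.5+70, 10.0+8) = Gamma(142.5, 18.0).
SD = √α/β = √142.5/18.0 = 0.6632.

0.6632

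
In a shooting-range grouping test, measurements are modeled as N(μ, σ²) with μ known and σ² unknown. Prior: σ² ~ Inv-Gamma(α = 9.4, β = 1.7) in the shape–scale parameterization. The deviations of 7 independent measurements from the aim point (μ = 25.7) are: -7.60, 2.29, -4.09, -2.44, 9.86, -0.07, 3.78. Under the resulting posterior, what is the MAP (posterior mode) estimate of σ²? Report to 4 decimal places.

7.2158

With known mean μ and an Inverse-Gamma(α, β) prior on σ², the Normal likelihood is conjugate: posterior is Inv-Gamma(α + n/2, β + Σ(xᵢ−μ)²/2).
Σ(xᵢ−μ)² = (-7.60)² + (2.29)² + (-4.09)² + (-2.44)² + (9.86)² + (-0.07)² + (3.78)² = 197.1987.
Posterior: Inv-Gamma(9.4 + 7/2, 1.7 + 197.1987/2) = Inv-Gamma(12.90, 100.29935).
Mode = β/(α+1) = 100.29935/13.90 = 7.2158.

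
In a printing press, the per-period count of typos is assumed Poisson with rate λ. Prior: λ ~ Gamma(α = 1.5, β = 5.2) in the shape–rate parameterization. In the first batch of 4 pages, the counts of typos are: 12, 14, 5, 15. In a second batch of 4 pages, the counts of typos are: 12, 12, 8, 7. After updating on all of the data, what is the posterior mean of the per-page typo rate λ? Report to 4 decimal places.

With a Gamma(shape α, rate β) prior, the Poisson likelihood is conjugate: the posterior is Gamma(α + ΣXᵢ, β + n).
Batch 1: sum of counts S = 46 over n = 4 pages.
After batch 1: Gamma(α+S, β+n) = Gamma(1.5+46, 5.2+4) = Gamma(47.5, 9.2).
Batch 2: sum of counts S = 39 over n = 4 pages.
After batch 2: Gamma(α+S, β+n) = Gamma(47.5+39, 9.2+4) = Gamma(86.5, 13.2).
Posterior mean = α/β = 86.5/13.2 = 6.5530.

6.5530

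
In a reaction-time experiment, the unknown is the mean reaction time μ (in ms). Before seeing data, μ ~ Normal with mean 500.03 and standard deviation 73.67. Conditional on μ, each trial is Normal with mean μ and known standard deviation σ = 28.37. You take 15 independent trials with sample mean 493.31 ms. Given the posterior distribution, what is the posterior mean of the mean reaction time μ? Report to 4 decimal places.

For Normal data with known variance σ², a Normal(μ₀, σ₀²) prior on μ is conjugate. Posterior precision = 1/σ₀² + n/σ²; posterior mean is the precision-weighted average of μ₀ and x̄.
n·x̄ = 15·493.31 = 7399.65.
σ₀² = 73.67² = 5427.2689, σ² = 28.37² = 804.8569; σ² + n·σ₀² = 804.8569 + 15·5427.2689 = 82213.8904.
Posterior mean = (μ₀/σ₀² + n·x̄/σ²)/(1/σ₀² + n/σ²) = (σ²·μ₀ + σ₀²·n·x̄)/(σ² + n·σ₀²) = (804.8569·500.03 + 5427.2689·7399.65)/82213.8904 = 40562342.911592/82213.8904 = 493.3758.

493.3758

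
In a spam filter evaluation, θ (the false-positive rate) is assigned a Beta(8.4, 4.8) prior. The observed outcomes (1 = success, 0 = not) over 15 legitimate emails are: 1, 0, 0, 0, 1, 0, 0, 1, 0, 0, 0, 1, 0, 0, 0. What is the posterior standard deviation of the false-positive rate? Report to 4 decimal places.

0.0919

The Beta prior is conjugate to a Binomial/Bernoulli likelihood; the update adds successes to α and failures to β.
Posterior: Beta(α+k, β+n−k) = Beta(8.4+4, 4.8+11) = Beta(12.4, 15.8).
Var = αβ/((α+β)²(α+β+1)) = 12.4·15.8/(28.2²·29.2) = 0.00843719; SD = √0.00843719 = 0.0919.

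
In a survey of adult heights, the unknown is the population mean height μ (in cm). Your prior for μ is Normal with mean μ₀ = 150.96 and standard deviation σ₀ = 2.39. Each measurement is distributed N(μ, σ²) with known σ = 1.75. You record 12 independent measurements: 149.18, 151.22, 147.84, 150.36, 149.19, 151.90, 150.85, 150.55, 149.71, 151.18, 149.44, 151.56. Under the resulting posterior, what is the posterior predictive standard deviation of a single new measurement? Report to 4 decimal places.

For Normal data with known variance σ², a Normal(μ₀, σ₀²) prior on μ is conjugate. Posterior precision = 1/σ₀² + n/σ²; posterior mean is the precision-weighted average of μ₀ and x̄.
σ₀² = 2.39² = 5.7121, σ² = 1.75² = 3.0625; σ² + n·σ₀² = 3.0625 + 12·5.7121 = 71.6077.
Posterior precision = 1/σ₀² + n/σ² = 1/5.7121 + 12/3.0625 = (σ² + n·σ₀²)/(σ₀²σ²) = 71.6077/(5.7121·3.0625); posterior variance σₙ² = σ₀²σ²/(σ² + n·σ₀²) = 5.7121·3.0625/71.6077 = 0.244294.
Predictive variance for one new observation = σₙ² + σ² = 5.7121·3.0625/71.6077 + 3.0625 = σ²·(σ₀² + 71.6077)/71.6077 = 3.0625·77.3198/71.6077 = 3.306794; SD = √(3.0625·77.3198/71.6077) = 1.8185.

1.8185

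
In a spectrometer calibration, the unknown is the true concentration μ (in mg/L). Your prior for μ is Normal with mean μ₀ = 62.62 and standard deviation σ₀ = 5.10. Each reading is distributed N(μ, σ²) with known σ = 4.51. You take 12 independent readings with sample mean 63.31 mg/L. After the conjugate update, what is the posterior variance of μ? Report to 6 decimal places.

For Normal data with known variance σ², a Normal(μ₀, σ₀²) prior on μ is conjugate. Posterior precision = 1/σ₀² + n/σ²; posterior mean is the precision-weighted average of μ₀ and x̄.
σ₀² = 5.10² = 26.01, σ² = 4.51² = 20.3401; σ² + n·σ₀² = 20.3401 + 12·26.01 = 332.4601.
Posterior precision = 1/σ₀² + n/σ² = 1/26.01 + 12/20.3401 = (σ² + n·σ₀²)/(σ₀²σ²) = 332.4601/(26.01·20.3401); posterior variance σₙ² = σ₀²σ²/(σ² + n·σ₀²) = 26.01·20.3401/332.4601 = 1.591307.

1.591307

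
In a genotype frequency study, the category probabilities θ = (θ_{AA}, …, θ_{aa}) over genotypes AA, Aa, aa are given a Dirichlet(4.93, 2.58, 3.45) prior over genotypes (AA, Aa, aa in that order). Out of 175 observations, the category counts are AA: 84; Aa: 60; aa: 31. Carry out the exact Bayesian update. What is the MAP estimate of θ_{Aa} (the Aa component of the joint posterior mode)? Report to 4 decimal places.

0.3366

The Dirichlet prior is conjugate to the Multinomial likelihood: each posterior αⱼ = prior αⱼ + observed count nⱼ.
Posterior concentration: (88.93, 62.58, 34.45), total = 185.96.
Joint mode component: (α_{Aa}−1)/(Σα−K) = 61.58/182.96 = 0.3366.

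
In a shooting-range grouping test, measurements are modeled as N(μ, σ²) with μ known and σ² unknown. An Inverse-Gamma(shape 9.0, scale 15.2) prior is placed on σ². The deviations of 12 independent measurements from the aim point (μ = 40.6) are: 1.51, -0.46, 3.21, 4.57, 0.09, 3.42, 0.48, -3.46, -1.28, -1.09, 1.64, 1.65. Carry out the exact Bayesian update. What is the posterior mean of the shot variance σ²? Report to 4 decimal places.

With known mean μ and an Inverse-Gamma(α, β) prior on σ², the Normal likelihood is conjugate: posterior is Inv-Gamma(α + n/2, β + Σ(xᵢ−μ)²/2).
Σ(xᵢ−μ)² = (1.51)² + (-0.46)² + (3.21)² + (4.57)² + (0.09)² + (3.42)² + (0.48)² + (-3.46)² + (-1.28)² + (-1.09)² + (1.64)² + (1.65)² = 65.8258.
Posterior: Inv-Gamma(9.0 + 12/2, 15.2 + 65.8258/2) = Inv-Gamma(15.00, 48.11290).
E[σ²|data] = β/(α−1) = 48.11290/14.00 = 3.4366.

3.4366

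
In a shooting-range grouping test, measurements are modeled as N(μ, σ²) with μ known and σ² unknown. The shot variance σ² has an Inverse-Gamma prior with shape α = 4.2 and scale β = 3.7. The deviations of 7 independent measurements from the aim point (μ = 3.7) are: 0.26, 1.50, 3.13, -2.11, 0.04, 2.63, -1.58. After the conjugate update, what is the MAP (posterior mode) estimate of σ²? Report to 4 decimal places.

With known mean μ and an Inverse-Gamma(α, β) prior on σ², the Normal likelihood is conjugate: posterior is Inv-Gamma(α + n/2, β + Σ(xᵢ−μ)²/2).
Σ(xᵢ−μ)² = (0.26)² + (1.50)² + (3.13)² + (-2.11)² + (0.04)² + (2.63)² + (-1.58)² = 25.9815.
Posterior: Inv-Gamma(4.2 + 7/2, 3.7 + 25.9815/2) = Inv-Gamma(7.70, 16.69075).
Mode = β/(α+1) = 16.69075/8.70 = 1.9185.

1.9185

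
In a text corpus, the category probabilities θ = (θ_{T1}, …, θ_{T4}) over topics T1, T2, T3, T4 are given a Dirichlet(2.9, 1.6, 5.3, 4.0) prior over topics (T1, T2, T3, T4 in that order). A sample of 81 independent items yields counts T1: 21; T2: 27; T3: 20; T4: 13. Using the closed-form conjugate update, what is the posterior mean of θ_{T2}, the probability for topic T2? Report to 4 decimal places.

The Dirichlet prior is conjugate to the Multinomial likelihood: each posterior αⱼ = prior αⱼ + observed count nⱼ.
Posterior concentration: (23.9, 28.6, 25.3, 17.0), total = 94.8.
E[θ_{T2}|data] = α_{T2}/Σα = 28.6/94.8 = 0.3017.

0.3017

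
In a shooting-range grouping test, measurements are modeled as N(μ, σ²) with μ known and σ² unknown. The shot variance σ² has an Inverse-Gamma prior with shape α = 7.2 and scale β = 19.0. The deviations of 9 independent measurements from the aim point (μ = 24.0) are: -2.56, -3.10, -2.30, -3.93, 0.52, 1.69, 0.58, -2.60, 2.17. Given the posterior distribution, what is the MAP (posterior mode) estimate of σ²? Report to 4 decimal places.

3.5366

With known mean μ and an Inverse-Gamma(α, β) prior on σ², the Normal likelihood is conjugate: posterior is Inv-Gamma(α + n/2, β + Σ(xᵢ−μ)²/2).
Σ(xᵢ−μ)² = (-2.56)² + (-3.10)² + (-2.30)² + (-3.93)² + (0.52)² + (1.69)² + (0.58)² + (-2.60)² + (2.17)² = 51.8303.
Posterior: Inv-Gamma(7.2 + 9/2, 19.0 + 51.8303/2) = Inv-Gamma(11.70, 44.91515).
Mode = β/(α+1) = 44.91515/12.70 = 3.5366.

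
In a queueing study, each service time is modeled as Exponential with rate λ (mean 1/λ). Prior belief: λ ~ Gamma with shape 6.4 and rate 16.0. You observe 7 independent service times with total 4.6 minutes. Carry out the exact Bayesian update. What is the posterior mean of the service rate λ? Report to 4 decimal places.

0.6505

With a Gamma(shape α, rate β) prior on the exponential rate λ, the posterior after n observations with total T = Σxᵢ is Gamma(α+n, β+T).
Posterior: Gamma(6.4+7, 16.0+4.6) = Gamma(13.4, 20.6).
Posterior mean of λ = α/β = 13.4/20.6 = 0.6505.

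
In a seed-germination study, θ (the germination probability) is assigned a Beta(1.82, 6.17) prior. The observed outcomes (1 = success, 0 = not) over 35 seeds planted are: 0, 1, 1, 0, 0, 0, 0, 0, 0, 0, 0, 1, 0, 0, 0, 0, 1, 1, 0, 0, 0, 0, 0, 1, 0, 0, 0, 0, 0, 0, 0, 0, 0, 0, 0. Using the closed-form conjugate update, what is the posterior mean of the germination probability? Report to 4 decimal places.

The Beta prior is conjugate to a Binomial/Bernoulli likelihood; the update adds successes to α and failures to β.
Posterior: Beta(α+k, β+n−k) = Beta(1.82+6, 6.17+29) = Beta(7.82, 35.17).
Posterior mean = α/(α+β) = 7.82/42.99 = 0.1819.

0.1819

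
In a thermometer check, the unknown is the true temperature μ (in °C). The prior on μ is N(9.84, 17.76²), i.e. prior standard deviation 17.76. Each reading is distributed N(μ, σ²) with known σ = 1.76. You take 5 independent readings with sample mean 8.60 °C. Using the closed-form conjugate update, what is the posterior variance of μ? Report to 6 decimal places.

0.618306

For Normal data with known variance σ², a Normal(μ₀, σ₀²) prior on μ is conjugate. Posterior precision = 1/σ₀² + n/σ²; posterior mean is the precision-weighted average of μ₀ and x̄.
σ₀² = 17.76² = 315.4176, σ² = 1.76² = 3.0976; σ² + n·σ₀² = 3.0976 + 5·315.4176 = 1580.1856.
Posterior precision = 1/σ₀² + n/σ² = 1/315.4176 + 5/3.0976 = (σ² + n·σ₀²)/(σ₀²σ²) = 1580.1856/(315.4176·3.0976); posterior variance σₙ² = σ₀²σ²/(σ² + n·σ₀²) = 315.4176·3.0976/1580.1856 = 0.618306.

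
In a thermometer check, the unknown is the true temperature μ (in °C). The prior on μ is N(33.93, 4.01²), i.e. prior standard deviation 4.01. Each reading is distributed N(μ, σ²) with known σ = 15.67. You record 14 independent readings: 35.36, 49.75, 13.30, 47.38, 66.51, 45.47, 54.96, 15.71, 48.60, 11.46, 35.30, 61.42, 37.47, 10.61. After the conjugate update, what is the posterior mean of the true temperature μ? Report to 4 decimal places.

35.9211

For Normal data with known variance σ², a Normal(μ₀, σ₀²) prior on μ is conjugate. Posterior precision = 1/σ₀² + n/σ²; posterior mean is the precision-weighted average of μ₀ and x̄.
Σxᵢ = 35.36 + 49.75 + 13.30 + 47.38 + 66.51 + 45.47 + 54.96 + 15.71 + 48.60 + 11.46 + 35.30 + 61.42 + 37.47 + 10.61 = 533.3, so n·x̄ = 533.3.
σ₀² = 4.01² = 16.0801, σ² = 15.67² = 245.5489; σ² + n·σ₀² = 245.5489 + 14·16.0801 = 470.6703.
Posterior mean = (μ₀/σ₀² + n·x̄/σ²)/(1/σ₀² + n/σ²) = (σ²·μ₀ + σ₀²·n·x̄)/(σ² + n·σ₀²) = (245.5489·33.93 + 16.0801·533.3)/470.6703 = 16906.991507/470.6703 = 35.9211.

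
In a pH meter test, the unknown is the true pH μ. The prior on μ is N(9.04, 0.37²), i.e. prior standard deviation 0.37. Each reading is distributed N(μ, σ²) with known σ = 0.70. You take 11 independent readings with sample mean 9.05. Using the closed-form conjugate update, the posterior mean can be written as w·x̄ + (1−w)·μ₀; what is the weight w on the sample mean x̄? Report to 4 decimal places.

For Normal data with known variance σ², a Normal(μ₀, σ₀²) prior on μ is conjugate. Posterior precision = 1/σ₀² + n/σ²; posterior mean is the precision-weighted average of μ₀ and x̄.
σ₀² = 0.37² = 0.1369, σ² = 0.70² = 0.49. Prior precision 1/σ₀² = 1/0.1369; data precision n/σ² = 11/0.49.
w = (n/σ²)/(1/σ₀² + n/σ²) = n·σ₀²/(σ² + n·σ₀²) = 11·0.1369/(0.49 + 11·0.1369) = 1.5059/1.9959 = 0.7545.

0.7545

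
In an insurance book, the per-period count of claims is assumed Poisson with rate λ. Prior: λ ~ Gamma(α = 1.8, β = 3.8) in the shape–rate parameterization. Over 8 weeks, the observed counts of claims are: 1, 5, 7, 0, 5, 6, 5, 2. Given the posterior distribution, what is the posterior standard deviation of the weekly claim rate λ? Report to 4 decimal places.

0.4853

With a Gamma(shape α, rate β) prior, the Poisson likelihood is conjugate: the posterior is Gamma(α + ΣXᵢ, β + n).
Sum of counts S = 31 over n = 8 weeks.
Posterior: Gamma(α+S, β+n) = Gamma(1.8+31, 3.8+8) = Gamma(32.8, 11.8).
SD = √α/β = √32.8/11.8 = 0.4853.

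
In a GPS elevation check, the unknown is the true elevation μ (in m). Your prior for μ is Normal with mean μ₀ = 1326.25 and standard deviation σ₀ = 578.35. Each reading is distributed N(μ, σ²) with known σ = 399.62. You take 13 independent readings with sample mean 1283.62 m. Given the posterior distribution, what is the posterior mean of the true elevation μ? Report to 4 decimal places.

For Normal data with known variance σ², a Normal(μ₀, σ₀²) prior on μ is conjugate. Posterior precision = 1/σ₀² + n/σ²; posterior mean is the precision-weighted average of μ₀ and x̄.
n·x̄ = 13·1283.62 = 16687.06.
σ₀² = 578.35² = 334488.7225, σ² = 399.62² = 159696.1444; σ² + n·σ₀² = 159696.1444 + 13·334488.7225 = 4508049.5369.
Posterior mean = (μ₀/σ₀² + n·x̄/σ²)/(1/σ₀² + n/σ²) = (σ²·μ₀ + σ₀²·n·x̄)/(σ² + n·σ₀²) = (159696.1444·1326.25 + 334488.7225·16687.06)/4508049.5369 = 5793430393.19135/4508049.5369 = 1285.1302.

1285.1302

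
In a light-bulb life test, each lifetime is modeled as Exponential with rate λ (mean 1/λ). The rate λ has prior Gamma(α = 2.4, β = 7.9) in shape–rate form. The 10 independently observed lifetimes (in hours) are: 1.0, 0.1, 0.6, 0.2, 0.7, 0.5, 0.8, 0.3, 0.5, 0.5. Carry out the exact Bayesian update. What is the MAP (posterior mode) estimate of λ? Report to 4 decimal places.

With a Gamma(shape α, rate β) prior on the exponential rate λ, the posterior after n observations with total T = Σxᵢ is Gamma(α+n, β+T).
Sum of observations T = 5.2 hours; n = 10.
Posterior: Gamma(2.4+10, 7.9+5.2) = Gamma(12.4, 13.1).
Mode = (α−1)/β = 0.8702.

0.8702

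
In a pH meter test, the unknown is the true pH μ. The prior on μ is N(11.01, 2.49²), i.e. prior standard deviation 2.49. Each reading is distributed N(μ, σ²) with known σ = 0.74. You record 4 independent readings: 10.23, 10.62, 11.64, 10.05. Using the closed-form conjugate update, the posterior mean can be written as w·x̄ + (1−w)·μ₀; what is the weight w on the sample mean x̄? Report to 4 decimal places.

For Normal data with known variance σ², a Normal(μ₀, σ₀²) prior on μ is conjugate. Posterior precision = 1/σ₀² + n/σ²; posterior mean is the precision-weighted average of μ₀ and x̄.
σ₀² = 2.49² = 6.2001, σ² = 0.74² = 0.5476. Prior precision 1/σ₀² = 1/6.2001; data precision n/σ² = 4/0.5476.
w = (n/σ²)/(1/σ₀² + n/σ²) = n·σ₀²/(σ² + n·σ₀²) = 4·6.2001/(0.5476 + 4·6.2001) = 24.8004/25.348 = 0.9784.

0.9784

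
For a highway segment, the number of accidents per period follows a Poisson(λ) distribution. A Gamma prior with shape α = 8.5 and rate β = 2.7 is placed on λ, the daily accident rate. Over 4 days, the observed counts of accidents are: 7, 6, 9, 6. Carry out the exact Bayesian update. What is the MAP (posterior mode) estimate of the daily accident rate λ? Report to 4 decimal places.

5.2985

With a Gamma(shape α, rate β) prior, the Poisson likelihood is conjugate: the posterior is Gamma(α + ΣXᵢ, β + n).
Sum of counts S = 28 over n = 4 days.
Posterior: Gamma(α+S, β+n) = Gamma(8.5+28, 2.7+4) = Gamma(36.5, 6.7).
Mode of Gamma(α,β) for α≥1 is (α−1)/β = 35.5/6.7 = 5.2985.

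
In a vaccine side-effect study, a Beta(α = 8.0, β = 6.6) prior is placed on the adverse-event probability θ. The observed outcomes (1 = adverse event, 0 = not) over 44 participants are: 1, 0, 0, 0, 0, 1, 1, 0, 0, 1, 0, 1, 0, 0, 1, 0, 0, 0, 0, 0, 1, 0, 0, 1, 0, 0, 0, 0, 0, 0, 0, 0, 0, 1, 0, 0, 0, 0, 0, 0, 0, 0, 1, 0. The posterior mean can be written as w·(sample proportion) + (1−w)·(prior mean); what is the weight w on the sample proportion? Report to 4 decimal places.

The Beta prior is conjugate to a Binomial/Bernoulli likelihood; the update adds successes to α and failures to β.
Posterior mean = (α₀+k)/(α₀+β₀+n) = [n/(α₀+β₀+n)]·(k/n) + [(α₀+β₀)/(α₀+β₀+n)]·α₀/(α₀+β₀), so only n and the prior enter the weight.
The weight on the data is w = n/(α₀+β₀+n) = 44/(8.0+6.6+44) = 44/58.6 = 0.7509.

0.7509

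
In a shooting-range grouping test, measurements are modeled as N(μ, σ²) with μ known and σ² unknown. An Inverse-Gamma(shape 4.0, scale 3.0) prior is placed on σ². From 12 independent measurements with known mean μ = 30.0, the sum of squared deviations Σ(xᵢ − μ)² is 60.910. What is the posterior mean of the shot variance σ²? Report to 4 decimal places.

With known mean μ and an Inverse-Gamma(α, β) prior on σ², the Normal likelihood is conjugate: posterior is Inv-Gamma(α + n/2, β + Σ(xᵢ−μ)²/2).
Posterior: Inv-Gamma(4.0 + 12/2, 3.0 + 60.910/2) = Inv-Gamma(10.00, 33.4550).
E[σ²|data] = β/(α−1) = 33.4550/9.00 = 3.7172.

3.7172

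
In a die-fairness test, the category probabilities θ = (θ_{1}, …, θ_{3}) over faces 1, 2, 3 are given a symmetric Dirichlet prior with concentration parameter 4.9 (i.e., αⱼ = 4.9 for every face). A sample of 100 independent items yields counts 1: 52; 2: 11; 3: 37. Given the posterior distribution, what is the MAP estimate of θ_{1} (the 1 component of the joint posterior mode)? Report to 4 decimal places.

0.5004

The Dirichlet prior is conjugate to the Multinomial likelihood: each posterior αⱼ = prior αⱼ + observed count nⱼ.
Posterior concentration: (56.9, 15.9, 41.9), total = 114.7.
Joint mode component: (α_{1}−1)/(Σα−K) = 55.9/111.7 = 0.5004.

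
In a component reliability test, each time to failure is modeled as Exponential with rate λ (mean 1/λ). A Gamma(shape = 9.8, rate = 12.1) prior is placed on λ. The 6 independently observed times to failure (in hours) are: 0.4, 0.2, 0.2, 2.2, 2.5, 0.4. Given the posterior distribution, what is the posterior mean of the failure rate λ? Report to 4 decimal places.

With a Gamma(shape α, rate β) prior on the exponential rate λ, the posterior after n observations with total T = Σxᵢ is Gamma(α+n, β+T).
Sum of observations T = 5.9 hours; n = 6.
Posterior: Gamma(9.8+6, 12.1+5.9) = Gamma(15.8, 18.0).
Posterior mean of λ = α/β = 15.8/18.0 = 0.8778.

0.8778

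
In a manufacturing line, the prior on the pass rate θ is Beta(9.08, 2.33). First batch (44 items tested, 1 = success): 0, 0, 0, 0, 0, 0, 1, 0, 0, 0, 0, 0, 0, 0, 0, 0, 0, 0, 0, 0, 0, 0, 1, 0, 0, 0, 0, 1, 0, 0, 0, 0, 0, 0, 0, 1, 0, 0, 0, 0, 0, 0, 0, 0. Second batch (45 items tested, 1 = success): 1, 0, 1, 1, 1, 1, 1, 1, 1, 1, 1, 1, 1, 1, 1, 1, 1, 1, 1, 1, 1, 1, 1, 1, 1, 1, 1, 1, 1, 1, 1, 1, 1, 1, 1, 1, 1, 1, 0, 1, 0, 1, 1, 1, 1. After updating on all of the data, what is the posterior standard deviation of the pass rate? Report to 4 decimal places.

The Beta prior is conjugate to a Binomial/Bernoulli likelihood; the update adds successes to α and failures to β.
After batch 1: Beta(9.08+4, 2.33+40) = Beta(13.08, 42.33).
After batch 2: Beta(13.08+42, 42.33+3) = Beta(55.08, 45.33).
Var = αβ/((α+β)²(α+β+1)) = 55.08·45.33/(100.41²·101.41) = 0.00244200; SD = √0.00244200 = 0.0494.

0.0494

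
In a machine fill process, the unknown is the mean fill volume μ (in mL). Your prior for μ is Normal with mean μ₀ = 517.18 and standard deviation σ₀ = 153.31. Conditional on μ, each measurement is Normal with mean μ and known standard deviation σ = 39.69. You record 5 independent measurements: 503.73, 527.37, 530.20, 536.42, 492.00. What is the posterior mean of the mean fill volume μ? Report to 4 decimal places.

517.9339

For Normal data with known variance σ², a Normal(μ₀, σ₀²) prior on μ is conjugate. Posterior precision = 1/σ₀² + n/σ²; posterior mean is the precision-weighted average of μ₀ and x̄.
Σxᵢ = 503.73 + 527.37 + 530.20 + 536.42 + 492.00 = 2589.72, so n·x̄ = 2589.72.
σ₀² = 153.31² = 23503.9561, σ² = 39.69² = 1575.2961; σ² + n·σ₀² = 1575.2961 + 5·23503.9561 = 119095.0766.
Posterior mean = (μ₀/σ₀² + n·x̄/σ²)/(1/σ₀² + n/σ²) = (σ²·μ₀ + σ₀²·n·x̄)/(σ² + n·σ₀²) = (1575.2961·517.18 + 23503.9561·2589.72)/119095.0766 = 61683376.82829/119095.0766 = 517.9339.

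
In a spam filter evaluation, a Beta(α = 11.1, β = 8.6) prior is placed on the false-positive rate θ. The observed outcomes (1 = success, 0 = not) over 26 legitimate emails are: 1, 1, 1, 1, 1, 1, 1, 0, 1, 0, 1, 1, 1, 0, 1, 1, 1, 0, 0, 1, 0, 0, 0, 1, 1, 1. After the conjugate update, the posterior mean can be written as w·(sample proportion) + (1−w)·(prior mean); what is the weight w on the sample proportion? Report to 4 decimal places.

The Beta prior is conjugate to a Binomial/Bernoulli likelihood; the update adds successes to α and failures to β.
Posterior mean = (α₀+k)/(α₀+β₀+n) = [n/(α₀+β₀+n)]·(k/n) + [(α₀+β₀)/(α₀+β₀+n)]·α₀/(α₀+β₀), so only n and the prior enter the weight.
The weight on the data is w = n/(α₀+β₀+n) = 26/(11.1+8.6+26) = 26/45.7 = 0.5689.

0.5689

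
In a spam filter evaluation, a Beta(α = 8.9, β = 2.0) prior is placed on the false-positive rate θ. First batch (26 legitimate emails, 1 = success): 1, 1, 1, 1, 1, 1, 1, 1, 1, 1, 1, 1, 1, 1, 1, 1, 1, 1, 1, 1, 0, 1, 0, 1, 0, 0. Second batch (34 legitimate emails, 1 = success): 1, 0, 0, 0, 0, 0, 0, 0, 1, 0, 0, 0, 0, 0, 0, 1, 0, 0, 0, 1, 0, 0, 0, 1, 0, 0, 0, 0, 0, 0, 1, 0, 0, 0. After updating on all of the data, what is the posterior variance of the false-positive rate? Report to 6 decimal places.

The Beta prior is conjugate to a Binomial/Bernoulli likelihood; the update adds successes to α and failures to β.
After batch 1: Beta(8.9+22, 2.0+4) = Beta(30.9, 6.0).
After batch 2: Beta(30.9+6, 6.0+28) = Beta(36.9, 34.0).
Var = αβ/((α+β)²(α+β+1)) = 36.9·34.0/(70.9²·71.9) = 0.003471.

0.003471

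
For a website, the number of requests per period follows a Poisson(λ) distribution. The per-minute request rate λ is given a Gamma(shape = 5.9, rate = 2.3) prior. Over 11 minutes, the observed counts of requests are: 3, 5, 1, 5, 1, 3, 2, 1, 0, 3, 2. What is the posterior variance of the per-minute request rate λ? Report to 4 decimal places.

With a Gamma(shape α, rate β) prior, the Poisson likelihood is conjugate: the posterior is Gamma(α + ΣXᵢ, β + n).
Sum of counts S = 26 over n = 11 minutes.
Posterior: Gamma(α+S, β+n) = Gamma(5.9+26, 2.3+11) = Gamma(31.9, 13.3).
Var = α/β² = 31.9/13.3² = 0.1803.

0.1803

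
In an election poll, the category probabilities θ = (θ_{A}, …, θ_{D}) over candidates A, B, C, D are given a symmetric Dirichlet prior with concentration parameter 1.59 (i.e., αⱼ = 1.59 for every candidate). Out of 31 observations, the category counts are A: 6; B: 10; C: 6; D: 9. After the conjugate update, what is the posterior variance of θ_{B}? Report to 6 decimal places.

The Dirichlet prior is conjugate to the Multinomial likelihood: each posterior αⱼ = prior αⱼ + observed count nⱼ.
Posterior concentration: (7.59, 11.59, 7.59, 10.59), total = 37.36.
Var[θ_j] = α_j(Σα−α_j)/((Σα)²(Σα+1)) = 11.59·25.77/(37.36²·38.36) = 0.005578.

0.005578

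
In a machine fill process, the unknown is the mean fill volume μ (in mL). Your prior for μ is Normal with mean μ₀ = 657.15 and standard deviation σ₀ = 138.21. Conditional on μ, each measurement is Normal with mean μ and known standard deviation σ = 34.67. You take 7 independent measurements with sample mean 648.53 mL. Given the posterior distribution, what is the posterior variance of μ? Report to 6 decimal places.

For Normal data with known variance σ², a Normal(μ₀, σ₀²) prior on μ is conjugate. Posterior precision = 1/σ₀² + n/σ²; posterior mean is the precision-weighted average of μ₀ and x̄.
σ₀² = 138.21² = 19102.0041, σ² = 34.67² = 1202.0089; σ² + n·σ₀² = 1202.0089 + 7·19102.0041 = 134916.0376.
Posterior precision = 1/σ₀² + n/σ² = 1/19102.0041 + 7/1202.0089 = (σ² + n·σ₀²)/(σ₀²σ²) = 134916.0376/(19102.0041·1202.0089); posterior variance σₙ² = σ₀²σ²/(σ² + n·σ₀²) = 19102.0041·1202.0089/134916.0376 = 170.185690.

170.185690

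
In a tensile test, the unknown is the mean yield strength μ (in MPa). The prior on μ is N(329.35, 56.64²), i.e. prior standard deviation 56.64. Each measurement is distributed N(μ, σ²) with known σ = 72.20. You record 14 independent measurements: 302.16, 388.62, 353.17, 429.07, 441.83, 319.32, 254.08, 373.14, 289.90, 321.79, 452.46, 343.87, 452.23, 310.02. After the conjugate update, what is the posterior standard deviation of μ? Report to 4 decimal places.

18.2654

For Normal data with known variance σ², a Normal(μ₀, σ₀²) prior on μ is conjugate. Posterior precision = 1/σ₀² + n/σ²; posterior mean is the precision-weighted average of μ₀ and x̄.
σ₀² = 56.64² = 3208.0896, σ² = 72.20² = 5212.84; σ² + n·σ₀² = 5212.84 + 14·3208.0896 = 50126.0944.
Posterior precision = 1/σ₀² + n/σ² = 1/3208.0896 + 14/5212.84 = (σ² + n·σ₀²)/(σ₀²σ²) = 50126.0944/(3208.0896·5212.84); posterior variance σₙ² = σ₀²σ²/(σ² + n·σ₀²) = 3208.0896·5212.84/50126.0944 = 333.623794.
Posterior SD = √σₙ² = √(3208.0896·5212.84/50126.0944) = 18.2654.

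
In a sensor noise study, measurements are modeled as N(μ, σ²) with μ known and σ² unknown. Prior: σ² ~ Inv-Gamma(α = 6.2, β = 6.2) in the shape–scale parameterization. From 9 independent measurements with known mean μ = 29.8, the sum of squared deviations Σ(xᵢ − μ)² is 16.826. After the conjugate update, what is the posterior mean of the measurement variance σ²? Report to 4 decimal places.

With known mean μ and an Inverse-Gamma(α, β) prior on σ², the Normal likelihood is conjugate: posterior is Inv-Gamma(α + n/2, β + Σ(xᵢ−μ)²/2).
Posterior: Inv-Gamma(6.2 + 9/2, 6.2 + 16.826/2) = Inv-Gamma(10.70, 14.6130).
E[σ²|data] = β/(α−1) = 14.6130/9.70 = 1.5065.

1.5065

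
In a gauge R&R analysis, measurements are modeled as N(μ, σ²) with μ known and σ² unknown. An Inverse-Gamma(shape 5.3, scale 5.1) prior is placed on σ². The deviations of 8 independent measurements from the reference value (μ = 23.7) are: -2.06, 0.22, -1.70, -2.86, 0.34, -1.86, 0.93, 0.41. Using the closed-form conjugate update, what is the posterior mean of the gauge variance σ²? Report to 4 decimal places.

1.8175

With known mean μ and an Inverse-Gamma(α, β) prior on σ², the Normal likelihood is conjugate: posterior is Inv-Gamma(α + n/2, β + Σ(xᵢ−μ)²/2).
Σ(xᵢ−μ)² = (-2.06)² + (0.22)² + (-1.70)² + (-2.86)² + (0.34)² + (-1.86)² + (0.93)² + (0.41)² = 19.9698.
Posterior: Inv-Gamma(5.3 + 8/2, 5.1 + 19.9698/2) = Inv-Gamma(9.30, 15.08490).
E[σ²|data] = β/(α−1) = 15.08490/8.30 = 1.8175.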